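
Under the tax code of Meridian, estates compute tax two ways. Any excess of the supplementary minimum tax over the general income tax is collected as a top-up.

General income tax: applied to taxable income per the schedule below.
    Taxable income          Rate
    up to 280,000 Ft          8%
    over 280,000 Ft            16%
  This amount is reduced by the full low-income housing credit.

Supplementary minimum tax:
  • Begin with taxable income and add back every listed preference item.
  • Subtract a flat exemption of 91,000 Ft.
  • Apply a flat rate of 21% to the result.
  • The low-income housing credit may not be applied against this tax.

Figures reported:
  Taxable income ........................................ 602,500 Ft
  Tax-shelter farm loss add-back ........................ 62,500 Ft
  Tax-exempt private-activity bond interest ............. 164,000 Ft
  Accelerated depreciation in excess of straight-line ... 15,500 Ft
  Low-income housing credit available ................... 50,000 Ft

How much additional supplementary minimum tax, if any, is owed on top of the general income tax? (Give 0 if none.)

134,235 Ft

General income tax:
  280,000 Ft × 8% = 22,400 Ft
  322,500 Ft × 16% = 51,600 Ft
  → 74,000 Ft
  Less low-income housing credit 50,000 Ft → 24,000 Ft

Supplementary minimum tax:
  Adjusted income: 602,500 Ft + 62,500 Ft + 164,000 Ft + 15,500 Ft = 844,500 Ft
  Less exemption 91,000 Ft → base 753,500 Ft
  753,500 Ft × 21% = 158,235 Ft

Excess of supplementary minimum tax over general income tax: 158,235 Ft − 24,000 Ft = 134,235 Ft.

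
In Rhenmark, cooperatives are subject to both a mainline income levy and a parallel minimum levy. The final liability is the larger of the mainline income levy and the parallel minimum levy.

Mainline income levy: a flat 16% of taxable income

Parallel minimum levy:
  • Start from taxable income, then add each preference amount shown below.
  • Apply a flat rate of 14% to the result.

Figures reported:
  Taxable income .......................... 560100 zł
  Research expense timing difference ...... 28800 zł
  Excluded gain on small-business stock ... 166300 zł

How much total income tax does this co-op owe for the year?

Parallel minimum levy:
  Adjusted income: 560100 zł + 28800 zł + 166300 zł = 755200 zł
  755200 zł × 14% = 105728 zł

Mainline income levy:
  560100 zł × 16% = 89616 zł

105728 zł > 89616 zł, so the parallel minimum levy is the binding amount.

105728 zł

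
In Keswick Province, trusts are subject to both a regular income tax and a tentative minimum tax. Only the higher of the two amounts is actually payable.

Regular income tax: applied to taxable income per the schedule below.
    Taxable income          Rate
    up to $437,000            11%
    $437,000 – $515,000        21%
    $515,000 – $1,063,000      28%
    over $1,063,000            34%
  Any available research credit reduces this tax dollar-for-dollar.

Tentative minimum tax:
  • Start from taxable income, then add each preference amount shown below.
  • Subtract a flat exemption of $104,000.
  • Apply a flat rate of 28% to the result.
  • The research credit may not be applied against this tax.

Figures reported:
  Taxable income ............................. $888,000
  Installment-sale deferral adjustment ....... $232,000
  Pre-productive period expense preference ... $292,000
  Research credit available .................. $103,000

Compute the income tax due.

Tentative minimum tax:
  Adjusted income: $888,000 + $232,000 + $292,000 = $1,412,000
  Less exemption $104,000 → base $1,308,000
  $1,308,000 × 28% = $366,240

Regular income tax:
  $437,000 × 11% = $48,070
  $78,000 × 21% = $16,380
  $373,000 × 28% = $104,440
  → $168,890
  Less research credit $103,000 → $65,890

$366,240 > $65,890, so the tentative minimum tax is the binding amount.

$366,240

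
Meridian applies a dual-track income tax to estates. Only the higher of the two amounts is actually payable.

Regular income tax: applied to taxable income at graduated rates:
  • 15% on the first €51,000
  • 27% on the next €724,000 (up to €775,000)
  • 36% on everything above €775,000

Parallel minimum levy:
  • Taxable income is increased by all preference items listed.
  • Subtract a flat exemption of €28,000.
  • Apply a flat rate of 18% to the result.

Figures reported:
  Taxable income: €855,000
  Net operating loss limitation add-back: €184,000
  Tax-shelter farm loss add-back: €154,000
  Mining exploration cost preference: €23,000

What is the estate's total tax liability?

Regular income tax:
  €51,000 × 15% = €7,650
  €724,000 × 27% = €195,480
  €80,000 × 36% = €28,800
  → €231,930

Parallel minimum levy:
  Adjusted income: €855,000 + €184,000 + €154,000 + €23,000 = €1,216,000
  Less exemption €28,000 → base €1,188,000
  €1,188,000 × 18% = €213,840

€231,930 > €213,840, so the regular income tax governs.

€231,930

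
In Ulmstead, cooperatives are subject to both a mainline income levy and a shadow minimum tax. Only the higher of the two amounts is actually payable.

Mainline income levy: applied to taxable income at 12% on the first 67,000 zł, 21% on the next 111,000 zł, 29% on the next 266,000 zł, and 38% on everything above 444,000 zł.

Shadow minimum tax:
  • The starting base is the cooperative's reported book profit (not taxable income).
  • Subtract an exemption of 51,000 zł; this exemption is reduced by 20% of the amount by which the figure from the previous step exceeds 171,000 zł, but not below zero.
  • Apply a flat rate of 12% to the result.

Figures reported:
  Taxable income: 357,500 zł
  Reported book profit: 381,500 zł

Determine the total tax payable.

83,405 zł

Mainline income levy:
  67,000 zł × 12% = 8,040 zł
  111,000 zł × 21% = 23,310 zł
  179,500 zł × 29% = 52,055 zł
  → 83,405 zł

Shadow minimum tax:
  Base (reported book profit): 381,500 zł
  Exemption: 51,000 zł − 20% × (381,500 zł − 171,000 zł) = 51,000 zł − 42,100 zł = 8,900 zł
  Base: 381,500 zł − 8,900 zł = 372,600 zł
  372,600 zł × 12% = 44,712 zł

83,405 zł > 44,712 zł, so the mainline income levy governs.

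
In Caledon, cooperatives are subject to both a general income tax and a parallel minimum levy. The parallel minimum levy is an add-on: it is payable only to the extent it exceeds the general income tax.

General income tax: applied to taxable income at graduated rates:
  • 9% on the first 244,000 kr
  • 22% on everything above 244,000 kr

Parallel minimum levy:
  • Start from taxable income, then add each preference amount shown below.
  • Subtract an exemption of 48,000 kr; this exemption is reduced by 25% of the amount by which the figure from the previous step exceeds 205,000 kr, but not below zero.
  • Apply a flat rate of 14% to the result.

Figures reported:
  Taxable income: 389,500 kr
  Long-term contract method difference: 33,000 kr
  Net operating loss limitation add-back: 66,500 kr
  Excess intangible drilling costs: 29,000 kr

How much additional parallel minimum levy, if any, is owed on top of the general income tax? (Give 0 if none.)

General income tax:
  244,000 kr × 9% = 21,960 kr
  145,500 kr × 22% = 32,010 kr
  → 53,970 kr

Parallel minimum levy:
  Adjusted income: 389,500 kr + 33,000 kr + 66,500 kr + 29,000 kr = 518,000 kr
  Exemption: 25% × (518,000 kr − 205,000 kr) = 78,250 kr ≥ 48,000 kr, so the exemption is fully phased out
  Base: 518,000 kr − 0 kr = 518,000 kr
  518,000 kr × 14% = 72,520 kr

Excess of parallel minimum levy over general income tax: 72,520 kr − 53,970 kr = 18,550 kr.

18,550 kr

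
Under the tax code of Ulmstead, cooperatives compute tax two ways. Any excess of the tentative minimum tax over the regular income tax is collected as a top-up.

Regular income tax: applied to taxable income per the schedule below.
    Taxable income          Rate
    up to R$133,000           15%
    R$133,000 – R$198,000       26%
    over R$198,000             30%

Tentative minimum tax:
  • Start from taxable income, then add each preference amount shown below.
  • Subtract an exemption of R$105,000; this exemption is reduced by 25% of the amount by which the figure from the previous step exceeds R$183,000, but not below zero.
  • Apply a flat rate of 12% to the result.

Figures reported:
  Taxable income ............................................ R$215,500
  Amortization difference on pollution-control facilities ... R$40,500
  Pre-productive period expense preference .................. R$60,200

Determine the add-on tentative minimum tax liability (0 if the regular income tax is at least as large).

R$0

Tentative minimum tax:
  Adjusted income: R$215,500 + R$40,500 + R$60,200 = R$316,200
  Exemption: R$105,000 − 25% × (R$316,200 − R$183,000) = R$105,000 − R$33,300 = R$71,700
  Base: R$316,200 − R$71,700 = R$244,500
  R$244,500 × 12% = R$29,340

Regular income tax:
  R$133,000 × 15% = R$19,950
  R$65,000 × 26% = R$16,900
  R$17,500 × 30% = R$5,250
  → R$42,100

R$29,340 ≤ R$42,100, so no add-on is due.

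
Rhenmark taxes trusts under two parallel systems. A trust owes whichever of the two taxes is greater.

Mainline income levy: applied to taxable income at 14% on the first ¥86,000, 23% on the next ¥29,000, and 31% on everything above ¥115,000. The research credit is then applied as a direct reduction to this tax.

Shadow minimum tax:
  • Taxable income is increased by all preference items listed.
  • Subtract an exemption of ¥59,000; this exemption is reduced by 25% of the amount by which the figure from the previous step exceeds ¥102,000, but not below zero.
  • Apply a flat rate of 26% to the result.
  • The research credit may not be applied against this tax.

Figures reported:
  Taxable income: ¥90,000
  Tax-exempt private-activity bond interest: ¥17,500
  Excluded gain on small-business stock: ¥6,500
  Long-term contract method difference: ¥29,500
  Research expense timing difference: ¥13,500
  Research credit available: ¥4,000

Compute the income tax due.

¥29,055

Shadow minimum tax:
  Adjusted income: ¥90,000 + ¥17,500 + ¥6,500 + ¥29,500 + ¥13,500 = ¥157,000
  Exemption: ¥59,000 − 25% × (¥157,000 − ¥102,000) = ¥59,000 − ¥13,750 = ¥45,250
  Base: ¥157,000 − ¥45,250 = ¥111,750
  ¥111,750 × 26% = ¥29,055

Mainline income levy:
  ¥86,000 × 14% = ¥12,040
  ¥4,000 × 23% = ¥920
  → ¥12,960
  Less research credit ¥4,000 → ¥8,960

¥29,055 > ¥8,960, so the shadow minimum tax is the binding amount.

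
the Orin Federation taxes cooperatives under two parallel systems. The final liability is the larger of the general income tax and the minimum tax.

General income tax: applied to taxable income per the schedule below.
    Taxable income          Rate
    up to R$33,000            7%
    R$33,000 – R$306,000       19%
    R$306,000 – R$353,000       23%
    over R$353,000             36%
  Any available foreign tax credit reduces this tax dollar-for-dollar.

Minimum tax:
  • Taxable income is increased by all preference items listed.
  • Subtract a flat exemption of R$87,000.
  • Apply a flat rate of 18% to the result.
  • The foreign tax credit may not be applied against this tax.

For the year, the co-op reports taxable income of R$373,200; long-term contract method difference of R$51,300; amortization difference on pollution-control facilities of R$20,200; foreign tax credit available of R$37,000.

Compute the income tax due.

General income tax:
  R$33,000 × 7% = R$2,310
  R$273,000 × 19% = R$51,870
  R$47,000 × 23% = R$10,810
  R$20,200 × 36% = R$7,272
  → R$72,262
  Less foreign tax credit R$37,000 → R$35,262

Minimum tax:
  Adjusted income: R$373,200 + R$51,300 + R$20,200 = R$444,700
  Less exemption R$87,000 → base R$357,700
  R$357,700 × 18% = R$64,386

R$64,386 > R$35,262, so the minimum tax is the binding amount.

R$64,386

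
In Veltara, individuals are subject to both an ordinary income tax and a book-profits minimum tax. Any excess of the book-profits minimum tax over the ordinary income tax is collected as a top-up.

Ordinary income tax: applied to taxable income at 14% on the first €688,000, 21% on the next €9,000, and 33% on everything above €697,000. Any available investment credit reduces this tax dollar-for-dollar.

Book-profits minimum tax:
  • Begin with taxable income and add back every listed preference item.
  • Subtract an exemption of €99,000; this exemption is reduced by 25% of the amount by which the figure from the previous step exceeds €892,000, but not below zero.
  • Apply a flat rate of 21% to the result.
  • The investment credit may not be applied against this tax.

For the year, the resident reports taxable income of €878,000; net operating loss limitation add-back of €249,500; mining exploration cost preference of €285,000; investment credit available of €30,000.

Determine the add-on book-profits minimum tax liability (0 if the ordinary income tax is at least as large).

Ordinary income tax:
  €688,000 × 14% = €96,320
  €9,000 × 21% = €1,890
  €181,000 × 33% = €59,730
  → €157,940
  Less investment credit €30,000 → €127,940

Book-profits minimum tax:
  Adjusted income: €878,000 + €249,500 + €285,000 = €1,412,500
  Exemption: 25% × (€1,412,500 − €892,000) = €130,125 ≥ €99,000, so the exemption is fully phased out
  Base: €1,412,500 − €0 = €1,412,500
  €1,412,500 × 21% = €296,625

Excess of book-profits minimum tax over ordinary income tax: €296,625 − €127,940 = €168,685.

€168,685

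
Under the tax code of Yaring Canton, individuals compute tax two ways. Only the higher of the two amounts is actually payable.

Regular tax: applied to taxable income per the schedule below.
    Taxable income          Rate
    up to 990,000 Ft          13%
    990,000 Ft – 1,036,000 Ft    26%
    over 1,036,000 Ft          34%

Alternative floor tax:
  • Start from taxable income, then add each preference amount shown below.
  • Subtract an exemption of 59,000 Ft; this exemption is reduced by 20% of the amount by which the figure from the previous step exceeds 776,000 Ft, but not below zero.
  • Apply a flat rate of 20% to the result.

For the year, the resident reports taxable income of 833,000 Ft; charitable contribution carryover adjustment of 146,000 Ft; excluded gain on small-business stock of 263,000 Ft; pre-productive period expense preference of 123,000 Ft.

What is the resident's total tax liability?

273,000 Ft

Regular tax:
  833,000 Ft × 13% = 108,290 Ft

Alternative floor tax:
  Adjusted income: 833,000 Ft + 146,000 Ft + 263,000 Ft + 123,000 Ft = 1,365,000 Ft
  Exemption: 20% × (1,365,000 Ft − 776,000 Ft) = 117,800 Ft ≥ 59,000 Ft, so the exemption is fully phased out
  Base: 1,365,000 Ft − 0 Ft = 1,365,000 Ft
  1,365,000 Ft × 20% = 273,000 Ft

273,000 Ft > 108,290 Ft, so the alternative floor tax is the binding amount.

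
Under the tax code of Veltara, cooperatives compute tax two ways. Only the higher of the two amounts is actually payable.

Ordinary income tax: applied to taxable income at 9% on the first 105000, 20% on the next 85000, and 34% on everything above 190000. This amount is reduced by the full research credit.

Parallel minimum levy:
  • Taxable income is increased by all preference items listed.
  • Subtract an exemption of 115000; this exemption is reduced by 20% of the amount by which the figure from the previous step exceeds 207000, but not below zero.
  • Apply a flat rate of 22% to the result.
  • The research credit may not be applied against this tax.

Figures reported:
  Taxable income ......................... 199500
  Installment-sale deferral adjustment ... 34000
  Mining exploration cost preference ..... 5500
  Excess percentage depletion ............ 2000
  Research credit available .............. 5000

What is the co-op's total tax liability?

Parallel minimum levy:
  Adjusted income: 199500 + 34000 + 5500 + 2000 = 241000
  Exemption: 115000 − 20% × (241000 − 207000) = 115000 − 6800 = 108200
  Base: 241000 − 108200 = 132800
  132800 × 22% = 29216

Ordinary income tax:
  105000 × 9% = 9450
  85000 × 20% = 17000
  9500 × 34% = 3230
  → 29680
  Less research credit 5000 → 24680

29216 > 24680, so the parallel minimum levy is the binding amount.

29216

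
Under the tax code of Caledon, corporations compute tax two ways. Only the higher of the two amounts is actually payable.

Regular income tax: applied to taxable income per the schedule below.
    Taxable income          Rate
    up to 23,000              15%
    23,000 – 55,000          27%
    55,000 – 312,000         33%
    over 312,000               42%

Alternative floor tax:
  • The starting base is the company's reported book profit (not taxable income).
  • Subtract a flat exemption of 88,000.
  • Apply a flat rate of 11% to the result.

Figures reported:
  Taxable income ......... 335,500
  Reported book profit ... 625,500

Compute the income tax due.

Regular income tax:
  23,000 × 15% = 3,450
  32,000 × 27% = 8,640
  257,000 × 33% = 84,810
  23,500 × 42% = 9,870
  → 106,770

Alternative floor tax:
  Base (reported book profit): 625,500
  Less exemption 88,000 → base 537,500
  537,500 × 11% = 59,125

106,770 > 59,125, so the regular income tax governs.

106,770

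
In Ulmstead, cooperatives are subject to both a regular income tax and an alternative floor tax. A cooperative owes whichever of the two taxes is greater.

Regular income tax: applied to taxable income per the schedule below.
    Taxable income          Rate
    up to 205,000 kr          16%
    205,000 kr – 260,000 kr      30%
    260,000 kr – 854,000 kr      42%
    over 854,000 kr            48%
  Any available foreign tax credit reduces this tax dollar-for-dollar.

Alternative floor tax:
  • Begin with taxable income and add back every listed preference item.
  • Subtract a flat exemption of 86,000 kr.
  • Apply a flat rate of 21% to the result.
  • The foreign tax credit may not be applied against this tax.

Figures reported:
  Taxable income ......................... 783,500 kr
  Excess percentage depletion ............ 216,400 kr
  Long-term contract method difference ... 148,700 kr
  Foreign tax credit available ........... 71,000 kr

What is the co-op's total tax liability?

Regular income tax:
  205,000 kr × 16% = 32,800 kr
  55,000 kr × 30% = 16,500 kr
  523,500 kr × 42% = 219,870 kr
  → 269,170 kr
  Less foreign tax credit 71,000 kr → 198,170 kr

Alternative floor tax:
  Adjusted income: 783,500 kr + 216,400 kr + 148,700 kr = 1,148,600 kr
  Less exemption 86,000 kr → base 1,062,600 kr
  1,062,600 kr × 21% = 223,146 kr

223,146 kr > 198,170 kr, so the alternative floor tax is the binding amount.

223,146 kr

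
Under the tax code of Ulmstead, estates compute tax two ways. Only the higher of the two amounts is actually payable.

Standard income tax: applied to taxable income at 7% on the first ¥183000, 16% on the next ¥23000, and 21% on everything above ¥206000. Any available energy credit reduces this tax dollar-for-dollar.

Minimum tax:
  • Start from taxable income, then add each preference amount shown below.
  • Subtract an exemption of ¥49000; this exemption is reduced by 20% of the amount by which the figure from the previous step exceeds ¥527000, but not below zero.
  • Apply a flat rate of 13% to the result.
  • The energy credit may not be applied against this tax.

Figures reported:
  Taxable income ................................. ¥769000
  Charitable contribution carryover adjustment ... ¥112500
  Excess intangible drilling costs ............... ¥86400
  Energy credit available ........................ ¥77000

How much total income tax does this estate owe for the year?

Minimum tax:
  Adjusted income: ¥769000 + ¥112500 + ¥86400 = ¥967900
  Exemption: 20% × (¥967900 − ¥527000) = ¥88180 ≥ ¥49000, so the exemption is fully phased out
  Base: ¥967900 − ¥0 = ¥967900
  ¥967900 × 13% = ¥125827

Standard income tax:
  ¥183000 × 7% = ¥12810
  ¥23000 × 16% = ¥3680
  ¥563000 × 21% = ¥118230
  → ¥134720
  Less energy credit ¥77000 → ¥57720

¥125827 > ¥57720, so the minimum tax is the binding amount.

¥125827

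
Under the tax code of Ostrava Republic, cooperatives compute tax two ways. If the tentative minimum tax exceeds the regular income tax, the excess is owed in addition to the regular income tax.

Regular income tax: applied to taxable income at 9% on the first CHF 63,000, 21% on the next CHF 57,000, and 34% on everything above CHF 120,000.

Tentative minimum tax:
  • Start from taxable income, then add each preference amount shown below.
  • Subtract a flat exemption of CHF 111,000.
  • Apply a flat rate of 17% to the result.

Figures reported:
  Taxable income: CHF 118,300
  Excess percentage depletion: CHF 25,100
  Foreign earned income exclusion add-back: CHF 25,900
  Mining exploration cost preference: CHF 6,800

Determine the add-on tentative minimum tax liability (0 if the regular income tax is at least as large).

Tentative minimum tax:
  Adjusted income: CHF 118,300 + CHF 25,100 + CHF 25,900 + CHF 6,800 = CHF 176,100
  Less exemption CHF 111,000 → base CHF 65,100
  CHF 65,100 × 17% = CHF 11,067

Regular income tax:
  CHF 63,000 × 9% = CHF 5,670
  CHF 55,300 × 21% = CHF 11,613
  → CHF 17,283

CHF 11,067 ≤ CHF 17,283, so no add-on is due.

CHF 0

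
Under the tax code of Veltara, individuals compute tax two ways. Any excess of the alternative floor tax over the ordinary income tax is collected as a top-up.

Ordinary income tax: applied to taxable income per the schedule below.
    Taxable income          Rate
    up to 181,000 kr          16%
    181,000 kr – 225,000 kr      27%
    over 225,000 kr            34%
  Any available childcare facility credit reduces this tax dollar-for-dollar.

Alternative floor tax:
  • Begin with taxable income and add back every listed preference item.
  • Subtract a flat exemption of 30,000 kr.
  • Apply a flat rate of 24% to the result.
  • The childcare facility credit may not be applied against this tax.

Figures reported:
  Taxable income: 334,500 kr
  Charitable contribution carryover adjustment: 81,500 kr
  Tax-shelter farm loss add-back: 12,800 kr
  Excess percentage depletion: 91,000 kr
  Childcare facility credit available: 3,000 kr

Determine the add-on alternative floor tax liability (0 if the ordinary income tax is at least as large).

42,482 kr

Alternative floor tax:
  Adjusted income: 334,500 kr + 81,500 kr + 12,800 kr + 91,000 kr = 519,800 kr
  Less exemption 30,000 kr → base 489,800 kr
  489,800 kr × 24% = 117,552 kr

Ordinary income tax:
  181,000 kr × 16% = 28,960 kr
  44,000 kr × 27% = 11,880 kr
  109,500 kr × 34% = 37,230 kr
  → 78,070 kr
  Less childcare facility credit 3,000 kr → 75,070 kr

Excess of alternative floor tax over ordinary income tax: 117,552 kr − 75,070 kr = 42,482 kr.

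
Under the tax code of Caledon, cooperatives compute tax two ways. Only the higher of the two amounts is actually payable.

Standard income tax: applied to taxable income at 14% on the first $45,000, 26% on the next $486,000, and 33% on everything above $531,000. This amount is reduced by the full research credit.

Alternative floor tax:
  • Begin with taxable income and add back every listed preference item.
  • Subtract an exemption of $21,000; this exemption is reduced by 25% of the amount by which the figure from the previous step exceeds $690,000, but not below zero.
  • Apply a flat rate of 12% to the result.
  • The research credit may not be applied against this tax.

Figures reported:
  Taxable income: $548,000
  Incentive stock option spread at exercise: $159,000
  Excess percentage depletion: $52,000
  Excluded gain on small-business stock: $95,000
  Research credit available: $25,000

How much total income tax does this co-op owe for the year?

$113,270

Alternative floor tax:
  Adjusted income: $548,000 + $159,000 + $52,000 + $95,000 = $854,000
  Exemption: 25% × ($854,000 − $690,000) = $41,000 ≥ $21,000, so the exemption is fully phased out
  Base: $854,000 − $0 = $854,000
  $854,000 × 12% = $102,480

Standard income tax:
  $45,000 × 14% = $6,300
  $486,000 × 26% = $126,360
  $17,000 × 33% = $5,610
  → $138,270
  Less research credit $25,000 → $113,270

$113,270 > $102,480, so the standard income tax governs.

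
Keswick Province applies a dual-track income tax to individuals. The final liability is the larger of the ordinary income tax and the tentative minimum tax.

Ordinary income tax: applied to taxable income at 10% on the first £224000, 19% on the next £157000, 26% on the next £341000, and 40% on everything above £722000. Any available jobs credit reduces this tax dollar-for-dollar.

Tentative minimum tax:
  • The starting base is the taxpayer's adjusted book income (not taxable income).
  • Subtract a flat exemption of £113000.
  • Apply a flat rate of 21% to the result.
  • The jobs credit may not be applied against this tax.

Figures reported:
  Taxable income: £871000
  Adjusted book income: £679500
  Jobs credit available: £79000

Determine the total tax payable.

£121490

Ordinary income tax:
  £224000 × 10% = £22400
  £157000 × 19% = £29830
  £341000 × 26% = £88660
  £149000 × 40% = £59600
  → £200490
  Less jobs credit £79000 → £121490

Tentative minimum tax:
  Base (adjusted book income): £679500
  Less exemption £113000 → base £566500
  £566500 × 21% = £118965

£121490 > £118965, so the ordinary income tax governs.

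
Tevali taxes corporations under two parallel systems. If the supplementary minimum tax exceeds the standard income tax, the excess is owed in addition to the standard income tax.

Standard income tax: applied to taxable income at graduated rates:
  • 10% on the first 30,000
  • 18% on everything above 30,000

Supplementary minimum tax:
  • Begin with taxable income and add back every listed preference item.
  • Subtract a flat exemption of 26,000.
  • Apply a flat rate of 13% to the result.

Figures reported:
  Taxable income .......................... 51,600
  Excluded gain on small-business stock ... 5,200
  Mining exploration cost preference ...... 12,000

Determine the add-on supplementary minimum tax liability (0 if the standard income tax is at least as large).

0

Supplementary minimum tax:
  Adjusted income: 51,600 + 5,200 + 12,000 = 68,800
  Less exemption 26,000 → base 42,800
  42,800 × 13% = 5,564

Standard income tax:
  30,000 × 10% = 3,000
  21,600 × 18% = 3,888
  → 6,888

5,564 ≤ 6,888, so no add-on is due.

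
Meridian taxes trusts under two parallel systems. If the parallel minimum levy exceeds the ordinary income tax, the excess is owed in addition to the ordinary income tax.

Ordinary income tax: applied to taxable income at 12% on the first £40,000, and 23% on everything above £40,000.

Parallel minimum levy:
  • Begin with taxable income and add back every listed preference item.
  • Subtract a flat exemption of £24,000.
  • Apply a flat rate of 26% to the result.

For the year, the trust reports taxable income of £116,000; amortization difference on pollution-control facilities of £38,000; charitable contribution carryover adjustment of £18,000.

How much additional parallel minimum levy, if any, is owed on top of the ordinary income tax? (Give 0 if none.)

Parallel minimum levy:
  Adjusted income: £116,000 + £38,000 + £18,000 = £172,000
  Less exemption £24,000 → base £148,000
  £148,000 × 26% = £38,480

Ordinary income tax:
  £40,000 × 12% = £4,800
  £76,000 × 23% = £17,480
  → £22,280

Excess of parallel minimum levy over ordinary income tax: £38,480 − £22,280 = £16,200.

£16,200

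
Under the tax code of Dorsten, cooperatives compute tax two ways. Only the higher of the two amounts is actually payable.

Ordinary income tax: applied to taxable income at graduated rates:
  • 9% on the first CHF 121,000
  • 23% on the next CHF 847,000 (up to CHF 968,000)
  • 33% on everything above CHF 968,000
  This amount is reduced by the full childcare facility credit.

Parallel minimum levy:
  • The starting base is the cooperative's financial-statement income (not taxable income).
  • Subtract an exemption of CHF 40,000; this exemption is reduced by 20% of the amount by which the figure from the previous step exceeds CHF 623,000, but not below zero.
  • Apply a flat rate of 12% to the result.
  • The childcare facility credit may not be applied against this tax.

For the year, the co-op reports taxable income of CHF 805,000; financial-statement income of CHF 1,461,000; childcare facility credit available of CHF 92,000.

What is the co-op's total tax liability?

Ordinary income tax:
  CHF 121,000 × 9% = CHF 10,890
  CHF 684,000 × 23% = CHF 157,320
  → CHF 168,210
  Less childcare facility credit CHF 92,000 → CHF 76,210

Parallel minimum levy:
  Base (financial-statement income): CHF 1,461,000
  Exemption: 20% × (CHF 1,461,000 − CHF 623,000) = CHF 167,600 ≥ CHF 40,000, so the exemption is fully phased out
  Base: CHF 1,461,000 − CHF 0 = CHF 1,461,000
  CHF 1,461,000 × 12% = CHF 175,320

CHF 175,320 > CHF 76,210, so the parallel minimum levy is the binding amount.

CHF 175,320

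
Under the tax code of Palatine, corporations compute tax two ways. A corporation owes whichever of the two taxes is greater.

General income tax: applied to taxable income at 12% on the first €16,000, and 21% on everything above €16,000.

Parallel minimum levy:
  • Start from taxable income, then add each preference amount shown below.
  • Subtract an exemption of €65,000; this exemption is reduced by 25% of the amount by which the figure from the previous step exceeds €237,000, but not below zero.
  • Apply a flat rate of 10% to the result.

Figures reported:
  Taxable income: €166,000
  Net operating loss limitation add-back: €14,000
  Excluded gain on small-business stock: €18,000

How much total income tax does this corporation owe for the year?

Parallel minimum levy:
  Adjusted income: €166,000 + €14,000 + €18,000 = €198,000
  Exemption: €198,000 ≤ €237,000, so full €65,000 applies
  Base: €198,000 − €65,000 = €133,000
  €133,000 × 10% = €13,300

General income tax:
  €16,000 × 12% = €1,920
  €150,000 × 21% = €31,500
  → €33,420

€33,420 > €13,300, so the general income tax governs.

€33,420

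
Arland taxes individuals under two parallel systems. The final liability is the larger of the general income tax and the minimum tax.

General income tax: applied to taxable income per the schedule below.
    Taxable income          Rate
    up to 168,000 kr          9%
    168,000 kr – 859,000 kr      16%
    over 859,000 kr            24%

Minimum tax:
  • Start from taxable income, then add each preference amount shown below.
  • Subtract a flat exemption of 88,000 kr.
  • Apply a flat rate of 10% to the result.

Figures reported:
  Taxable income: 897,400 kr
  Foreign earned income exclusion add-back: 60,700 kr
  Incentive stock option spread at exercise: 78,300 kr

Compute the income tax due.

Minimum tax:
  Adjusted income: 897,400 kr + 60,700 kr + 78,300 kr = 1,036,400 kr
  Less exemption 88,000 kr → base 948,400 kr
  948,400 kr × 10% = 94,840 kr

General income tax:
  168,000 kr × 9% = 15,120 kr
  691,000 kr × 16% = 110,560 kr
  38,400 kr × 24% = 9,216 kr
  → 134,896 kr

134,896 kr > 94,840 kr, so the general income tax governs.

134,896 kr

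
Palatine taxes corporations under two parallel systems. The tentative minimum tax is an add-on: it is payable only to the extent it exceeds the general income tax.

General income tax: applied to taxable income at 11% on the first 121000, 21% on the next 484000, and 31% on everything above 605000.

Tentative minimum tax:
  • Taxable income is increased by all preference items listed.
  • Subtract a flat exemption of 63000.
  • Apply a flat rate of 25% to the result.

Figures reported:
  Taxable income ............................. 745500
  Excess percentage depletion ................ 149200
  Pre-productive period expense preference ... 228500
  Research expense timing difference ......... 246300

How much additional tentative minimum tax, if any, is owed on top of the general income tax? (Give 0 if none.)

General income tax:
  121000 × 11% = 13310
  484000 × 21% = 101640
  140500 × 31% = 43555
  → 158505

Tentative minimum tax:
  Adjusted income: 745500 + 149200 + 228500 + 246300 = 1369500
  Less exemption 63000 → base 1306500
  1306500 × 25% = 326625

Excess of tentative minimum tax over general income tax: 326625 − 158505 = 168120.

168120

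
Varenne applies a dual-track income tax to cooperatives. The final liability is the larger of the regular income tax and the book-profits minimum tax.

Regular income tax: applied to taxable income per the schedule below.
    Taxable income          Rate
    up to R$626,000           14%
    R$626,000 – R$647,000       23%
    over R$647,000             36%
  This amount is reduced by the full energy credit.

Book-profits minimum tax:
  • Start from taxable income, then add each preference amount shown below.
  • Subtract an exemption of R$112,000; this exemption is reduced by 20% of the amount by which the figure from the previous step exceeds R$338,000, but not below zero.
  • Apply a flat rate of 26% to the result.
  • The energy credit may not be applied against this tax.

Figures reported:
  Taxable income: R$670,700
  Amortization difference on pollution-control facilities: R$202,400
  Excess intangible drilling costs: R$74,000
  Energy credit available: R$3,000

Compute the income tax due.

R$246,246

Regular income tax:
  R$626,000 × 14% = R$87,640
  R$21,000 × 23% = R$4,830
  R$23,700 × 36% = R$8,532
  → R$101,002
  Less energy credit R$3,000 → R$98,002

Book-profits minimum tax:
  Adjusted income: R$670,700 + R$202,400 + R$74,000 = R$947,100
  Exemption: 20% × (R$947,100 − R$338,000) = R$121,820 ≥ R$112,000, so the exemption is fully phased out
  Base: R$947,100 − R$0 = R$947,100
  R$947,100 × 26% = R$246,246

R$246,246 > R$98,002, so the book-profits minimum tax is the binding amount.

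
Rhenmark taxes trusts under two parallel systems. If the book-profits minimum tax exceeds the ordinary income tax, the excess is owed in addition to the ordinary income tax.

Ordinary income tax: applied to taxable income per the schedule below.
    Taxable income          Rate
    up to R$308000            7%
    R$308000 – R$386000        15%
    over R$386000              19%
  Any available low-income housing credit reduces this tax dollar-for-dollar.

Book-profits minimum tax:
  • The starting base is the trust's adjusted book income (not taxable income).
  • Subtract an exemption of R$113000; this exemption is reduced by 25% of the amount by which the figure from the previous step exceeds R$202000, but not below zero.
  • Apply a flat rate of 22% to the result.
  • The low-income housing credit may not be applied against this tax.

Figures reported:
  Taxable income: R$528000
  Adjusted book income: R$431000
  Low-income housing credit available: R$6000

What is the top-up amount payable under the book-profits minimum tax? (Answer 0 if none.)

Ordinary income tax:
  R$308000 × 7% = R$21560
  R$78000 × 15% = R$11700
  R$142000 × 19% = R$26980
  → R$60240
  Less low-income housing credit R$6000 → R$54240

Book-profits minimum tax:
  Base (adjusted book income): R$431000
  Exemption: R$113000 − 25% × (R$431000 − R$202000) = R$113000 − R$57250 = R$55750
  Base: R$431000 − R$55750 = R$375250
  R$375250 × 22% = R$82555

Excess of book-profits minimum tax over ordinary income tax: R$82555 − R$54240 = R$28315.

R$28315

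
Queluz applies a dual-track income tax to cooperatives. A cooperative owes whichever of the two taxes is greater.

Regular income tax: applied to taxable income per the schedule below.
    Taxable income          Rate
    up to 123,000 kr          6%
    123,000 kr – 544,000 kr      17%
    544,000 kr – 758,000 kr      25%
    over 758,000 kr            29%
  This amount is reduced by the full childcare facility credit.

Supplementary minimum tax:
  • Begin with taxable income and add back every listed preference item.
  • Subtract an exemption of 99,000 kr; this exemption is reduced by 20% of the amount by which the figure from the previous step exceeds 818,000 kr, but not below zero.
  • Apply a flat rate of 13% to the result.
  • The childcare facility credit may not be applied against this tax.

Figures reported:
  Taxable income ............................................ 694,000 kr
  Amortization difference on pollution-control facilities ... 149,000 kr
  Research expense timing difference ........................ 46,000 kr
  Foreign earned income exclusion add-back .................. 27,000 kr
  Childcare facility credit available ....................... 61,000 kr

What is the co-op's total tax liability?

Regular income tax:
  123,000 kr × 6% = 7,380 kr
  421,000 kr × 17% = 71,570 kr
  150,000 kr × 25% = 37,500 kr
  → 116,450 kr
  Less childcare facility credit 61,000 kr → 55,450 kr

Supplementary minimum tax:
  Adjusted income: 694,000 kr + 149,000 kr + 46,000 kr + 27,000 kr = 916,000 kr
  Exemption: 99,000 kr − 20% × (916,000 kr − 818,000 kr) = 99,000 kr − 19,600 kr = 79,400 kr
  Base: 916,000 kr − 79,400 kr = 836,600 kr
  836,600 kr × 13% = 108,758 kr

108,758 kr > 55,450 kr, so the supplementary minimum tax is the binding amount.

108,758 kr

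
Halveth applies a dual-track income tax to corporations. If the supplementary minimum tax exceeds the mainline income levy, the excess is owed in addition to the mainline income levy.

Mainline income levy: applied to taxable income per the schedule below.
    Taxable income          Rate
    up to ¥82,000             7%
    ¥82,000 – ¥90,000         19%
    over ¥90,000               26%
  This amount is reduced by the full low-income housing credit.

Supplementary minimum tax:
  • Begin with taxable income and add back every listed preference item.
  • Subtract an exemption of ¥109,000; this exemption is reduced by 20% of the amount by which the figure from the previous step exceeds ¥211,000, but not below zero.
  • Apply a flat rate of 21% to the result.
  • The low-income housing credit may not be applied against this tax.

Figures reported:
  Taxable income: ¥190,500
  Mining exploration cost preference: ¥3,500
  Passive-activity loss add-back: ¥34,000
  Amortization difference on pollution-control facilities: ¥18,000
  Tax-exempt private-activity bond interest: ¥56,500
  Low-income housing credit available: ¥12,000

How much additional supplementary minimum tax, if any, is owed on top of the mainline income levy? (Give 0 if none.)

¥23,088

Mainline income levy:
  ¥82,000 × 7% = ¥5,740
  ¥8,000 × 19% = ¥1,520
  ¥100,500 × 26% = ¥26,130
  → ¥33,390
  Less low-income housing credit ¥12,000 → ¥21,390

Supplementary minimum tax:
  Adjusted income: ¥190,500 + ¥3,500 + ¥34,000 + ¥18,000 + ¥56,500 = ¥302,500
  Exemption: ¥109,000 − 20% × (¥302,500 − ¥211,000) = ¥109,000 − ¥18,300 = ¥90,700
  Base: ¥302,500 − ¥90,700 = ¥211,800
  ¥211,800 × 21% = ¥44,478

Excess of supplementary minimum tax over mainline income levy: ¥44,478 − ¥21,390 = ¥23,088.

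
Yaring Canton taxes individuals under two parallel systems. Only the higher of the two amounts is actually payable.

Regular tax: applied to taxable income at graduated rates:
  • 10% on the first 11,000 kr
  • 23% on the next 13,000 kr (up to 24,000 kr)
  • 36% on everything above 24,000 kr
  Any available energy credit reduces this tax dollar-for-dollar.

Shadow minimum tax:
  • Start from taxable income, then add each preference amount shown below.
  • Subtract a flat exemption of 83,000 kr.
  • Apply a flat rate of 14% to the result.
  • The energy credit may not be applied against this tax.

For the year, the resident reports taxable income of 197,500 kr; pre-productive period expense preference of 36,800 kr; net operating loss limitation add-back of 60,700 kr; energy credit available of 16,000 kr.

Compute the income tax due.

50,550 kr

Shadow minimum tax:
  Adjusted income: 197,500 kr + 36,800 kr + 60,700 kr = 295,000 kr
  Less exemption 83,000 kr → base 212,000 kr
  212,000 kr × 14% = 29,680 kr

Regular tax:
  11,000 kr × 10% = 1,100 kr
  13,000 kr × 23% = 2,990 kr
  173,500 kr × 36% = 62,460 kr
  → 66,550 kr
  Less energy credit 16,000 kr → 50,550 kr

50,550 kr > 29,680 kr, so the regular tax governs.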